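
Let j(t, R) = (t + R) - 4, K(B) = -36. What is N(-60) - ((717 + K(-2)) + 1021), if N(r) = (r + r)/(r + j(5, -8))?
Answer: -113914/67 ≈ -1700.2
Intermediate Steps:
j(t, R) = -4 + R + t (j(t, R) = (R + t) - 4 = -4 + R + t)
N(r) = 2*r/(-7 + r) (N(r) = (r + r)/(r + (-4 - 8 + 5)) = (2*r)/(r - 7) = (2*r)/(-7 + r) = 2*r/(-7 + r))
N(-60) - ((717 + K(-2)) + 1021) = 2*(-60)/(-7 - 60) - ((717 - 36) + 1021) = 2*(-60)/(-67) - (681 + 1021) = 2*(-60)*(-1/67) - 1*1702 = 120/67 - 1702 = -113914/67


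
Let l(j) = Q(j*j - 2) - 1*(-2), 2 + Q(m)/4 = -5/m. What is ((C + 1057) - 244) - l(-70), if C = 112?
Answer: 2280029/2449 ≈ 931.00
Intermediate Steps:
Q(m) = -8 - 20/m (Q(m) = -8 + 4*(-5/m) = -8 - 20/m)
l(j) = -6 - 20/(-2 + j**2) (l(j) = (-8 - 20/(j*j - 2)) - 1*(-2) = (-8 - 20/(j**2 - 2)) + 2 = (-8 - 20/(-2 + j**2)) + 2 = -6 - 20/(-2 + j**2))
((C + 1057) - 244) - l(-70) = ((112 + 1057) - 244) - 2*(-4 - 3*(-70)**2)/(-2 + (-70)**2) = (1169 - 244) - 2*(-4 - 3*4900)/(-2 + 4900) = 925 - 2*(-4 - 14700)/4898 = 925 - 2*(-14704)/4898 = 925 - 1*(-14704/2449) = 925 + 14704/2449 = 2280029/2449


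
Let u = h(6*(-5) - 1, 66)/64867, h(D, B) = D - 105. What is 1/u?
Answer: -64867/136 ≈ -476.96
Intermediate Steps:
h(D, B) = -105 + D
u = -136/64867 (u = (-105 + (6*(-5) - 1))/64867 = (-105 + (-30 - 1))*(1/64867) = (-105 - 31)*(1/64867) = -136*1/64867 = -136/64867 ≈ -0.0020966)
1/u = 1/(-136/64867) = -64867/136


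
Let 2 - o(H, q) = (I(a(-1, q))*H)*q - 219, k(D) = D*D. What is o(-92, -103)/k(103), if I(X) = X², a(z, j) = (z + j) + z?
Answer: -104472679/10609 ≈ -9847.5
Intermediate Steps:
a(z, j) = j + 2*z (a(z, j) = (j + z) + z = j + 2*z)
k(D) = D²
o(H, q) = 221 - H*q*(-2 + q)² (o(H, q) = 2 - (((q + 2*(-1))²*H)*q - 219) = 2 - (((q - 2)²*H)*q - 219) = 2 - (((-2 + q)²*H)*q - 219) = 2 - ((H*(-2 + q)²)*q - 219) = 2 - (H*q*(-2 + q)² - 219) = 2 - (-219 + H*q*(-2 + q)²) = 2 + (219 - H*q*(-2 + q)²) = 221 - H*q*(-2 + q)²)
o(-92, -103)/k(103) = (221 - 1*(-92)*(-103)*(-2 - 103)²)/(103²) = (221 - 1*(-92)*(-103)*(-105)²)/10609 = (221 - 1*(-92)*(-103)*11025)*(1/10609) = (221 - 104472900)*(1/10609) = -104472679*1/10609 = -104472679/10609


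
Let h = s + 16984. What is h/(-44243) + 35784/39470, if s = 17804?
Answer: 105054576/873135605 ≈ 0.12032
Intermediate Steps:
h = 34788 (h = 17804 + 16984 = 34788)
h/(-44243) + 35784/39470 = 34788/(-44243) + 35784/39470 = 34788*(-1/44243) + 35784*(1/39470) = -34788/44243 + 17892/19735 = 105054576/873135605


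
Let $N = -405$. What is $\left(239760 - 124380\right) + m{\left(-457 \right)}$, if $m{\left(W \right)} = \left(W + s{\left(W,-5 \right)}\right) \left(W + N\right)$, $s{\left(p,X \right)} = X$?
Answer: $513624$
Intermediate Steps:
$m{\left(W \right)} = \left(-405 + W\right) \left(-5 + W\right)$ ($m{\left(W \right)} = \left(W - 5\right) \left(W - 405\right) = \left(-5 + W\right) \left(-405 + W\right) = \left(-405 + W\right) \left(-5 + W\right)$)
$\left(239760 - 124380\right) + m{\left(-457 \right)} = \left(239760 - 124380\right) + \left(2025 + \left(-457\right)^{2} - -187370\right) = \left(239760 - 124380\right) + \left(2025 + 208849 + 187370\right) = 115380 + 398244 = 513624$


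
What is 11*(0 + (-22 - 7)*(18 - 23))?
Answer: 1595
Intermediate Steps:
11*(0 + (-22 - 7)*(18 - 23)) = 11*(0 - 29*(-5)) = 11*(0 + 145) = 11*145 = 1595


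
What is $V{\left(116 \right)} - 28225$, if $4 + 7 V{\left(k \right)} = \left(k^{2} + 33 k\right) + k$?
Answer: $- \frac{180179}{7} \approx -25740.0$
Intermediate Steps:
$V{\left(k \right)} = - \frac{4}{7} + \frac{k^{2}}{7} + \frac{34 k}{7}$ ($V{\left(k \right)} = - \frac{4}{7} + \frac{\left(k^{2} + 33 k\right) + k}{7} = - \frac{4}{7} + \frac{k^{2} + 34 k}{7} = - \frac{4}{7} + \left(\frac{k^{2}}{7} + \frac{34 k}{7}\right) = - \frac{4}{7} + \frac{k^{2}}{7} + \frac{34 k}{7}$)
$V{\left(116 \right)} - 28225 = \left(- \frac{4}{7} + \frac{116^{2}}{7} + \frac{34}{7} \cdot 116\right) - 28225 = \left(- \frac{4}{7} + \frac{1}{7} \cdot 13456 + \frac{3944}{7}\right) - 28225 = \left(- \frac{4}{7} + \frac{13456}{7} + \frac{3944}{7}\right) - 28225 = \frac{17396}{7} - 28225 = - \frac{180179}{7}$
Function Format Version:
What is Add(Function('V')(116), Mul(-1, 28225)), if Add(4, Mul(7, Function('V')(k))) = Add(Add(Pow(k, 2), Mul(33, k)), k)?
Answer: Rational(-180179, 7) ≈ -25740.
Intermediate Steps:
Function('V')(k) = Add(Rational(-4, 7), Mul(Rational(1, 7), Pow(k, 2)), Mul(Rational(34, 7), k)) (Function('V')(k) = Add(Rational(-4, 7), Mul(Rational(1, 7), Add(Add(Pow(k, 2), Mul(33, k)), k))) = Add(Rational(-4, 7), Mul(Rational(1, 7), Add(Pow(k, 2), Mul(34, k)))) = Add(Rational(-4, 7), Add(Mul(Rational(1, 7), Pow(k, 2)), Mul(Rational(34, 7), k))) = Add(Rational(-4, 7), Mul(Rational(1, 7), Pow(k, 2)), Mul(Rational(34, 7), k)))
Add(Function('V')(116), Mul(-1, 28225)) = Add(Add(Rational(-4, 7), Mul(Rational(1, 7), Pow(116, 2)), Mul(Rational(34, 7), 116)), Mul(-1, 28225)) = Add(Add(Rational(-4, 7), Mul(Rational(1, 7), 13456), Rational(3944, 7)), -28225) = Add(Add(Rational(-4, 7), Rational(13456, 7), Rational(3944, 7)), -28225) = Add(Rational(17396, 7), -28225) = Rational(-180179, 7)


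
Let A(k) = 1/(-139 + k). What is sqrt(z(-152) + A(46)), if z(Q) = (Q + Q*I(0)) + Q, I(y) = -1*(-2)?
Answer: I*sqrt(5258685)/93 ≈ 24.658*I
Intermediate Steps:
I(y) = 2
z(Q) = 4*Q (z(Q) = (Q + Q*2) + Q = (Q + 2*Q) + Q = 3*Q + Q = 4*Q)
sqrt(z(-152) + A(46)) = sqrt(4*(-152) + 1/(-139 + 46)) = sqrt(-608 + 1/(-93)) = sqrt(-608 - 1/93) = sqrt(-56545/93) = I*sqrt(5258685)/93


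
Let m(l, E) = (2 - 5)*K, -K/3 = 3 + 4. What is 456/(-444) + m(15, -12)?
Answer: 2293/37 ≈ 61.973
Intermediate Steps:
K = -21 (K = -3*(3 + 4) = -3*7 = -21)
m(l, E) = 63 (m(l, E) = (2 - 5)*(-21) = -3*(-21) = 63)
456/(-444) + m(15, -12) = 456/(-444) + 63 = 456*(-1/444) + 63 = -38/37 + 63 = 2293/37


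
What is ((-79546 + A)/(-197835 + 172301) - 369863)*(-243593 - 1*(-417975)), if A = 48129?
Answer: -823436200606175/12767 ≈ -6.4497e+10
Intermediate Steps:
((-79546 + A)/(-197835 + 172301) - 369863)*(-243593 - 1*(-417975)) = ((-79546 + 48129)/(-197835 + 172301) - 369863)*(-243593 - 1*(-417975)) = (-31417/(-25534) - 369863)*(-243593 + 417975) = (-31417*(-1/25534) - 369863)*174382 = (31417/25534 - 369863)*174382 = -9444050425/25534*174382 = -823436200606175/12767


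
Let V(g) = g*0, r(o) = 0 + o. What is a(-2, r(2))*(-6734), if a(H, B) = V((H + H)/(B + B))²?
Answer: 0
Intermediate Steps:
r(o) = o
V(g) = 0
a(H, B) = 0 (a(H, B) = 0² = 0)
a(-2, r(2))*(-6734) = 0*(-6734) = 0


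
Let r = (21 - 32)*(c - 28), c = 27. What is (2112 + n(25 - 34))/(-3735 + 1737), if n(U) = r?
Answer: -2123/1998 ≈ -1.0626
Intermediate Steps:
r = 11 (r = (21 - 32)*(27 - 28) = -11*(-1) = 11)
n(U) = 11
(2112 + n(25 - 34))/(-3735 + 1737) = (2112 + 11)/(-3735 + 1737) = 2123/(-1998) = 2123*(-1/1998) = -2123/1998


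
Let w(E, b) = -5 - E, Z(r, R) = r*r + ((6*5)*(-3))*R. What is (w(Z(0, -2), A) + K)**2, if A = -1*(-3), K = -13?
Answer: 39204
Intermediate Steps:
Z(r, R) = r**2 - 90*R (Z(r, R) = r**2 + (30*(-3))*R = r**2 - 90*R)
A = 3
(w(Z(0, -2), A) + K)**2 = ((-5 - (0**2 - 90*(-2))) - 13)**2 = ((-5 - (0 + 180)) - 13)**2 = ((-5 - 1*180) - 13)**2 = ((-5 - 180) - 13)**2 = (-185 - 13)**2 = (-198)**2 = 39204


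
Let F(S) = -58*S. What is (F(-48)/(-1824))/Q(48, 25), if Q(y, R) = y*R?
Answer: -29/22800 ≈ -0.0012719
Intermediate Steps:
Q(y, R) = R*y
(F(-48)/(-1824))/Q(48, 25) = (-58*(-48)/(-1824))/((25*48)) = (2784*(-1/1824))/1200 = -29/19*1/1200 = -29/22800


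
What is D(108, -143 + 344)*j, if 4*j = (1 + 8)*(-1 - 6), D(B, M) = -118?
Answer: 3717/2 ≈ 1858.5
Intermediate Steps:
j = -63/4 (j = ((1 + 8)*(-1 - 6))/4 = (9*(-7))/4 = (1/4)*(-63) = -63/4 ≈ -15.750)
D(108, -143 + 344)*j = -118*(-63/4) = 3717/2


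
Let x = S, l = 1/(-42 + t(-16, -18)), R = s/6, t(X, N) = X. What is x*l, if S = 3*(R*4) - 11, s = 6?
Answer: -1/58 ≈ -0.017241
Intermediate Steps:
R = 1 (R = 6/6 = 6*(1/6) = 1)
S = 1 (S = 3*(1*4) - 11 = 3*4 - 11 = 12 - 11 = 1)
l = -1/58 (l = 1/(-42 - 16) = 1/(-58) = -1/58 ≈ -0.017241)
x = 1
x*l = 1*(-1/58) = -1/58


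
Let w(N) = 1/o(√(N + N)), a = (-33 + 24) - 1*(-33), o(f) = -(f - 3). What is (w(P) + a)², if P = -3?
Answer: (1873*I + 3504*√6)/(3*(I + 2*√6)) ≈ 585.61 + 7.9037*I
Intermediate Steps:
o(f) = 3 - f (o(f) = -(-3 + f) = 3 - f)
a = 24 (a = -9 + 33 = 24)
w(N) = 1/(3 - √2*√N) (w(N) = 1/(3 - √(N + N)) = 1/(3 - √(2*N)) = 1/(3 - √2*√N))
(w(P) + a)² = (-1/(-3 + √2*√(-3)) + 24)² = (-1/(-3 + √2*(I*√3)) + 24)² = (-1/(-3 + I*√6) + 24)² = (24 - 1/(-3 + I*√6))²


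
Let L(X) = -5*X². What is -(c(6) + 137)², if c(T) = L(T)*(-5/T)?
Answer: -82369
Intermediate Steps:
c(T) = 25*T (c(T) = (-5*T²)*(-5/T) = 25*T)
-(c(6) + 137)² = -(25*6 + 137)² = -(150 + 137)² = -1*287² = -1*82369 = -82369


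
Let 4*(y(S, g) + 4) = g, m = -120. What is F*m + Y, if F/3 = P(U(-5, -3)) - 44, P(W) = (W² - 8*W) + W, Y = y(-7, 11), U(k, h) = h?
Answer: 20155/4 ≈ 5038.8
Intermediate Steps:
y(S, g) = -4 + g/4
Y = -5/4 (Y = -4 + (¼)*11 = -4 + 11/4 = -5/4 ≈ -1.2500)
P(W) = W² - 7*W
F = -42 (F = 3*(-3*(-7 - 3) - 44) = 3*(-3*(-10) - 44) = 3*(30 - 44) = 3*(-14) = -42)
F*m + Y = -42*(-120) - 5/4 = 5040 - 5/4 = 20155/4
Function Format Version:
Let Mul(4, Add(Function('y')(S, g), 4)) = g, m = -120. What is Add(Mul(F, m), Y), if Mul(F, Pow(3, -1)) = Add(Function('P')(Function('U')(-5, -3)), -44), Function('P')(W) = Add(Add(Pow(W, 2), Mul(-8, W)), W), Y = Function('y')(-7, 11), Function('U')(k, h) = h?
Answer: Rational(20155, 4) ≈ 5038.8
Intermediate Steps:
Function('y')(S, g) = Add(-4, Mul(Rational(1, 4), g))
Y = Rational(-5, 4) (Y = Add(-4, Mul(Rational(1, 4), 11)) = Add(-4, Rational(11, 4)) = Rational(-5, 4) ≈ -1.2500)
Function('P')(W) = Add(Pow(W, 2), Mul(-7, W))
F = -42 (F = Mul(3, Add(Mul(-3, Add(-7, -3)), -44)) = Mul(3, Add(Mul(-3, -10), -44)) = Mul(3, Add(30, -44)) = Mul(3, -14) = -42)
Add(Mul(F, m), Y) = Add(Mul(-42, -120), Rational(-5, 4)) = Add(5040, Rational(-5, 4)) = Rational(20155, 4)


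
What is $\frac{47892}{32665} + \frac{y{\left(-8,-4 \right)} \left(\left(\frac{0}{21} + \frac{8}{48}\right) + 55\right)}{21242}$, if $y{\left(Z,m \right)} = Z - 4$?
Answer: $\frac{497848817}{346934965} \approx 1.435$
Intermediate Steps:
$y{\left(Z,m \right)} = -4 + Z$ ($y{\left(Z,m \right)} = Z - 4 = -4 + Z$)
$\frac{47892}{32665} + \frac{y{\left(-8,-4 \right)} \left(\left(\frac{0}{21} + \frac{8}{48}\right) + 55\right)}{21242} = \frac{47892}{32665} + \frac{\left(-4 - 8\right) \left(\left(\frac{0}{21} + \frac{8}{48}\right) + 55\right)}{21242} = 47892 \cdot \frac{1}{32665} + - 12 \left(\left(0 \cdot \frac{1}{21} + 8 \cdot \frac{1}{48}\right) + 55\right) \frac{1}{21242} = \frac{47892}{32665} + - 12 \left(\left(0 + \frac{1}{6}\right) + 55\right) \frac{1}{21242} = \frac{47892}{32665} + - 12 \left(\frac{1}{6} + 55\right) \frac{1}{21242} = \frac{47892}{32665} + \left(-12\right) \frac{331}{6} \cdot \frac{1}{21242} = \frac{47892}{32665} - \frac{331}{10621} = \frac{497848817}{346934965}$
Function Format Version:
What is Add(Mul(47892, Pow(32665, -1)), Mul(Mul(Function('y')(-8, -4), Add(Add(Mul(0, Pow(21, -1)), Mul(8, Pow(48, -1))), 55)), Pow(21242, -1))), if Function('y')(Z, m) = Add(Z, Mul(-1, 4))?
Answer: Rational(497848817, 346934965) ≈ 1.4350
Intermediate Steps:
Function('y')(Z, m) = Add(-4, Z) (Function('y')(Z, m) = Add(Z, -4) = Add(-4, Z))
Add(Mul(47892, Pow(32665, -1)), Mul(Mul(Function('y')(-8, -4), Add(Add(Mul(0, Pow(21, -1)), Mul(8, Pow(48, -1))), 55)), Pow(21242, -1))) = Add(Mul(47892, Pow(32665, -1)), Mul(Mul(Add(-4, -8), Add(Add(Mul(0, Pow(21, -1)), Mul(8, Pow(48, -1))), 55)), Pow(21242, -1))) = Add(Mul(47892, Rational(1, 32665)), Mul(Mul(-12, Add(Add(Mul(0, Rational(1, 21)), Mul(8, Rational(1, 48))), 55)), Rational(1, 21242))) = Add(Rational(47892, 32665), Mul(Mul(-12, Add(Add(0, Rational(1, 6)), 55)), Rational(1, 21242))) = Add(Rational(47892, 32665), Mul(Mul(-12, Add(Rational(1, 6), 55)), Rational(1, 21242))) = Add(Rational(47892, 32665), Mul(Mul(-12, Rational(331, 6)), Rational(1, 21242))) = Add(Rational(47892, 32665), Mul(-662, Rational(1, 21242))) = Add(Rational(47892, 32665), Rational(-331, 10621)) = Rational(497848817, 346934965)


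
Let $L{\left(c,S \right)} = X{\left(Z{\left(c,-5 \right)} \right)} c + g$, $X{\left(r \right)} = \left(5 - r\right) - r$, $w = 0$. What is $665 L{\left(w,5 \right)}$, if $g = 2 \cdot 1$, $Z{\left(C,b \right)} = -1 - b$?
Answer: $1330$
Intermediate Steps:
$X{\left(r \right)} = 5 - 2 r$
$g = 2$
$L{\left(c,S \right)} = 2 - 3 c$ ($L{\left(c,S \right)} = \left(5 - 2 \left(-1 - -5\right)\right) c + 2 = \left(5 - 2 \left(-1 + 5\right)\right) c + 2 = \left(5 - 8\right) c + 2 = - 3 c + 2 = 2 - 3 c$)
$665 L{\left(w,5 \right)} = 665 \left(2 - 0\right) = 665 \left(2 + 0\right) = 665 \cdot 2 = 1330$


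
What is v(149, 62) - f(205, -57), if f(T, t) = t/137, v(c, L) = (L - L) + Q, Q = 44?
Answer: 6085/137 ≈ 44.416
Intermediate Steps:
v(c, L) = 44 (v(c, L) = (L - L) + 44 = 0 + 44 = 44)
f(T, t) = t/137 (f(T, t) = t*(1/137) = t/137)
v(149, 62) - f(205, -57) = 44 - (-57)/137 = 44 - 1*(-57/137) = 44 + 57/137 = 6085/137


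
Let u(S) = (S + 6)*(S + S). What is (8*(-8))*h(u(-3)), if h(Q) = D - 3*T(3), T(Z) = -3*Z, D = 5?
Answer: -2048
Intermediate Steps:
u(S) = 2*S*(6 + S) (u(S) = (6 + S)*(2*S) = 2*S*(6 + S))
h(Q) = 32 (h(Q) = 5 - (-9)*3 = 5 - 3*(-9) = 5 + 27 = 32)
(8*(-8))*h(u(-3)) = (8*(-8))*32 = -64*32 = -2048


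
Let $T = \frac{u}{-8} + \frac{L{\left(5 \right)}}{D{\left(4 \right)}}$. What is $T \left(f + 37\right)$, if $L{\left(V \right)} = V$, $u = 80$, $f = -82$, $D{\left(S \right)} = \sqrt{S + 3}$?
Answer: $450 - \frac{225 \sqrt{7}}{7} \approx 364.96$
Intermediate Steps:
$D{\left(S \right)} = \sqrt{3 + S}$
$T = -10 + \frac{5 \sqrt{7}}{7}$ ($T = \frac{80}{-8} + \frac{5}{\sqrt{3 + 4}} = 80 \left(- \frac{1}{8}\right) + \frac{5}{\sqrt{7}} = -10 + 5 \frac{\sqrt{7}}{7} = -10 + \frac{5 \sqrt{7}}{7} \approx -8.1102$)
$T \left(f + 37\right) = \left(-10 + \frac{5 \sqrt{7}}{7}\right) \left(-82 + 37\right) = \left(-10 + \frac{5 \sqrt{7}}{7}\right) \left(-45\right) = 450 - \frac{225 \sqrt{7}}{7}$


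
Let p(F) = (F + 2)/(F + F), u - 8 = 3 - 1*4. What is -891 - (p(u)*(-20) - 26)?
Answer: -5965/7 ≈ -852.14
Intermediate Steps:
u = 7 (u = 8 + (3 - 1*4) = 8 + (3 - 4) = 8 - 1 = 7)
p(F) = (2 + F)/(2*F) (p(F) = (2 + F)/((2*F)) = (2 + F)*(1/(2*F)) = (2 + F)/(2*F))
-891 - (p(u)*(-20) - 26) = -891 - (((1/2)*(2 + 7)/7)*(-20) - 26) = -891 - (((1/2)*(1/7)*9)*(-20) - 26) = -891 - ((9/14)*(-20) - 26) = -891 - (-90/7 - 26) = -891 - 1*(-272/7) = -891 + 272/7 = -5965/7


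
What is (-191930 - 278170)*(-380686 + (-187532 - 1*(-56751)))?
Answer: 240440636700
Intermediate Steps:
(-191930 - 278170)*(-380686 + (-187532 - 1*(-56751))) = -470100*(-380686 + (-187532 + 56751)) = -470100*(-380686 - 130781) = -470100*(-511467) = 240440636700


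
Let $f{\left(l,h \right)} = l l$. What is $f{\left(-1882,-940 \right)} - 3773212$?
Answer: $-231288$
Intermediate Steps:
$f{\left(l,h \right)} = l^{2}$
$f{\left(-1882,-940 \right)} - 3773212 = \left(-1882\right)^{2} - 3773212 = 3541924 - 3773212 = -231288$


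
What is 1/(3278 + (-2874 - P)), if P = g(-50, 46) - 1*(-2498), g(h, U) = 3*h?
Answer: -1/1944 ≈ -0.00051440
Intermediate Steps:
P = 2348 (P = 3*(-50) - 1*(-2498) = -150 + 2498 = 2348)
1/(3278 + (-2874 - P)) = 1/(3278 + (-2874 - 1*2348)) = 1/(3278 + (-2874 - 2348)) = 1/(3278 - 5222) = 1/(-1944) = -1/1944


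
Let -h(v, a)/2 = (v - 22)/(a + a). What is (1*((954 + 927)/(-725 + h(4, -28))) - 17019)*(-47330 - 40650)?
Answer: 15213708792900/10159 ≈ 1.4976e+9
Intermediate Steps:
h(v, a) = -(-22 + v)/a (h(v, a) = -2*(v - 22)/(a + a) = -2*(-22 + v)/(2*a) = -2*(-22 + v)*1/(2*a) = -(-22 + v)/a)
(1*((954 + 927)/(-725 + h(4, -28))) - 17019)*(-47330 - 40650) = (1*((954 + 927)/(-725 + (22 - 1*4)/(-28))) - 17019)*(-47330 - 40650) = (1*(1881/(-725 - (22 - 4)/28)) - 17019)*(-87980) = (1*(1881/(-725 - 1/28*18)) - 17019)*(-87980) = (1*(1881/(-725 - 9/14)) - 17019)*(-87980) = (1*(1881/(-10159/14)) - 17019)*(-87980) = (1*(1881*(-14/10159)) - 17019)*(-87980) = (1*(-26334/10159) - 17019)*(-87980) = (-26334/10159 - 17019)*(-87980) = -172922355/10159*(-87980) = 15213708792900/10159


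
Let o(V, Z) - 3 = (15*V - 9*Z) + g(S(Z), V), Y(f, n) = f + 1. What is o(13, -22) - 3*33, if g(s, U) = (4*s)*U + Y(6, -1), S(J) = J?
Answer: -840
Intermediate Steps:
Y(f, n) = 1 + f
g(s, U) = 7 + 4*U*s (g(s, U) = (4*s)*U + (1 + 6) = 4*U*s + 7 = 7 + 4*U*s)
o(V, Z) = 10 - 9*Z + 15*V + 4*V*Z (o(V, Z) = 3 + ((15*V - 9*Z) + (7 + 4*V*Z)) = 3 + ((-9*Z + 15*V) + (7 + 4*V*Z)) = 3 + (7 - 9*Z + 15*V + 4*V*Z) = 10 - 9*Z + 15*V + 4*V*Z)
o(13, -22) - 3*33 = (10 - 9*(-22) + 15*13 + 4*13*(-22)) - 3*33 = (10 + 198 + 195 - 1144) - 1*99 = -741 - 99 = -840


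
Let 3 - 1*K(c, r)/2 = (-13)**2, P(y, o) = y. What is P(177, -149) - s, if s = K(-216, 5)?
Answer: 509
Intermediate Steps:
K(c, r) = -332 (K(c, r) = 6 - 2*(-13)**2 = 6 - 2*169 = 6 - 338 = -332)
s = -332
P(177, -149) - s = 177 - 1*(-332) = 177 + 332 = 509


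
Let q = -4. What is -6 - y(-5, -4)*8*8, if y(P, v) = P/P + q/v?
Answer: -134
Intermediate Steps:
y(P, v) = 1 - 4/v (y(P, v) = P/P - 4/v = 1 - 4/v)
-6 - y(-5, -4)*8*8 = -6 - ((-4 - 4)/(-4))*8*8 = -6 - -¼*(-8)*8*8 = -6 - 2*8*8 = -6 - 16*8 = -6 - 1*128 = -6 - 128 = -134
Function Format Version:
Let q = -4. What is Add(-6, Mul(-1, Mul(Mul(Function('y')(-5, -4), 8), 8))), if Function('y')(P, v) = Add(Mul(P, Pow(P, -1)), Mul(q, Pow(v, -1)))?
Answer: -134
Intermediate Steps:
Function('y')(P, v) = Add(1, Mul(-4, Pow(v, -1))) (Function('y')(P, v) = Add(Mul(P, Pow(P, -1)), Mul(-4, Pow(v, -1))) = Add(1, Mul(-4, Pow(v, -1))))
Add(-6, Mul(-1, Mul(Mul(Function('y')(-5, -4), 8), 8))) = Add(-6, Mul(-1, Mul(Mul(Mul(Pow(-4, -1), Add(-4, -4)), 8), 8))) = Add(-6, Mul(-1, Mul(Mul(Mul(Rational(-1, 4), -8), 8), 8))) = Add(-6, Mul(-1, Mul(Mul(2, 8), 8))) = Add(-6, Mul(-1, Mul(16, 8))) = Add(-6, Mul(-1, 128)) = Add(-6, -128) = -134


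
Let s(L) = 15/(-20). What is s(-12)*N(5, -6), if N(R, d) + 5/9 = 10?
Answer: -85/12 ≈ -7.0833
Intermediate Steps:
N(R, d) = 85/9 (N(R, d) = -5/9 + 10 = 85/9)
s(L) = -¾ (s(L) = 15*(-1/20) = -¾)
s(-12)*N(5, -6) = -¾*85/9 = -85/12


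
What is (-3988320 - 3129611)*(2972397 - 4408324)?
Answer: 10220829307037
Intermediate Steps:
(-3988320 - 3129611)*(2972397 - 4408324) = -7117931*(-1435927) = 10220829307037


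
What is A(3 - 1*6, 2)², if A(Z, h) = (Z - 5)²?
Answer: 4096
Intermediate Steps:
A(Z, h) = (-5 + Z)²
A(3 - 1*6, 2)² = ((-5 + (3 - 1*6))²)² = ((-5 + (3 - 6))²)² = ((-5 - 3)²)² = ((-8)²)² = 64² = 4096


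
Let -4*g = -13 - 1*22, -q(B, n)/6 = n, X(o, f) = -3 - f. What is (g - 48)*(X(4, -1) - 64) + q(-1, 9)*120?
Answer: -7779/2 ≈ -3889.5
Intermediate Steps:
q(B, n) = -6*n
g = 35/4 (g = -(-13 - 1*22)/4 = -(-13 - 22)/4 = -¼*(-35) = 35/4 ≈ 8.7500)
(g - 48)*(X(4, -1) - 64) + q(-1, 9)*120 = (35/4 - 48)*((-3 - 1*(-1)) - 64) - 6*9*120 = -157*((-3 + 1) - 64)/4 - 54*120 = -157*(-2 - 64)/4 - 6480 = -157/4*(-66) - 6480 = 5181/2 - 6480 = -7779/2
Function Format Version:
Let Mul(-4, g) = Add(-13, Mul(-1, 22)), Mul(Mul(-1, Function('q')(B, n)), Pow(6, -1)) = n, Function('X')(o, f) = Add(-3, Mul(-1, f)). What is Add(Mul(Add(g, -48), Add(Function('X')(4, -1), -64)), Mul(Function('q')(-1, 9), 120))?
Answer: Rational(-7779, 2) ≈ -3889.5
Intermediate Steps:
Function('q')(B, n) = Mul(-6, n)
g = Rational(35, 4) (g = Mul(Rational(-1, 4), Add(-13, Mul(-1, 22))) = Mul(Rational(-1, 4), Add(-13, -22)) = Mul(Rational(-1, 4), -35) = Rational(35, 4) ≈ 8.7500)
Add(Mul(Add(g, -48), Add(Function('X')(4, -1), -64)), Mul(Function('q')(-1, 9), 120)) = Add(Mul(Add(Rational(35, 4), -48), Add(Add(-3, Mul(-1, -1)), -64)), Mul(Mul(-6, 9), 120)) = Add(Mul(Rational(-157, 4), Add(Add(-3, 1), -64)), Mul(-54, 120)) = Add(Mul(Rational(-157, 4), Add(-2, -64)), -6480) = Add(Mul(Rational(-157, 4), -66), -6480) = Add(Rational(5181, 2), -6480) = Rational(-7779, 2)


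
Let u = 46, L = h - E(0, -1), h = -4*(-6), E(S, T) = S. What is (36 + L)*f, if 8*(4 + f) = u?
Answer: 105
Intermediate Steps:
h = 24
L = 24 (L = 24 - 1*0 = 24 + 0 = 24)
f = 7/4 (f = -4 + (1/8)*46 = -4 + 23/4 = 7/4 ≈ 1.7500)
(36 + L)*f = (36 + 24)*(7/4) = 60*(7/4) = 105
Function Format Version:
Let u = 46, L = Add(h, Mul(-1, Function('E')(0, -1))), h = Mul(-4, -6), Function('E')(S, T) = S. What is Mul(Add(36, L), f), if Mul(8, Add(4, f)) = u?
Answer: 105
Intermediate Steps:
h = 24
L = 24 (L = Add(24, Mul(-1, 0)) = Add(24, 0) = 24)
f = Rational(7, 4) (f = Add(-4, Mul(Rational(1, 8), 46)) = Add(-4, Rational(23, 4)) = Rational(7, 4) ≈ 1.7500)
Mul(Add(36, L), f) = Mul(Add(36, 24), Rational(7, 4)) = Mul(60, Rational(7, 4)) = 105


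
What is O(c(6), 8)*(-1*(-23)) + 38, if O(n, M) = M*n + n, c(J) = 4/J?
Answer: 176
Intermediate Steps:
O(n, M) = n + M*n
O(c(6), 8)*(-1*(-23)) + 38 = ((4/6)*(1 + 8))*(-1*(-23)) + 38 = ((4*(⅙))*9)*23 + 38 = ((⅔)*9)*23 + 38 = 6*23 + 38 = 138 + 38 = 176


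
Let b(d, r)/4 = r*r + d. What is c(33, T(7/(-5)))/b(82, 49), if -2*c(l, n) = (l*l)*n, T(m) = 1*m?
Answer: 7623/99320 ≈ 0.076752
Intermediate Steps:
b(d, r) = 4*d + 4*r**2 (b(d, r) = 4*(r*r + d) = 4*(r**2 + d) = 4*(d + r**2) = 4*d + 4*r**2)
T(m) = m
c(l, n) = -n*l**2/2 (c(l, n) = -l*l*n/2 = -l**2*n/2 = -n*l**2/2)
c(33, T(7/(-5)))/b(82, 49) = (-1/2*7/(-5)*33**2)/(4*82 + 4*49**2) = (-1/2*7*(-1/5)*1089)/(328 + 4*2401) = (-1/2*(-7/5)*1089)/(328 + 9604) = (7623/10)/9932 = (7623/10)*(1/9932) = 7623/99320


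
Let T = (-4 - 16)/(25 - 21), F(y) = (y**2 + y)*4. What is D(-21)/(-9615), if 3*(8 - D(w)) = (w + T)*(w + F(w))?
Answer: -14386/9615 ≈ -1.4962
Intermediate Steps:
F(y) = 4*y + 4*y**2 (F(y) = (y + y**2)*4 = 4*y + 4*y**2)
T = -5 (T = -20/4 = -20*1/4 = -5)
D(w) = 8 - (-5 + w)*(w + 4*w*(1 + w))/3 (D(w) = 8 - (w - 5)*(w + 4*w*(1 + w))/3 = 8 - (-5 + w)*(w + 4*w*(1 + w))/3)
D(-21)/(-9615) = (8 + 5*(-21)**2 - 4/3*(-21)**3 + (25/3)*(-21))/(-9615) = (8 + 5*441 - 4/3*(-9261) - 175)*(-1/9615) = (8 + 2205 + 12348 - 175)*(-1/9615) = 14386*(-1/9615) = -14386/9615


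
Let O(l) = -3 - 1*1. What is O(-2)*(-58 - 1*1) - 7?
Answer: 229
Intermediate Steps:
O(l) = -4 (O(l) = -3 - 1 = -4)
O(-2)*(-58 - 1*1) - 7 = -4*(-58 - 1*1) - 7 = -4*(-58 - 1) - 7 = -4*(-59) - 7 = 236 - 7 = 229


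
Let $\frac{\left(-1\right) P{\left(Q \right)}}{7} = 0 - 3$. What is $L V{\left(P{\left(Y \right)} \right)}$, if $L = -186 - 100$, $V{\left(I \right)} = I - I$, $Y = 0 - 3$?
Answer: $0$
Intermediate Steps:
$Y = -3$ ($Y = 0 - 3 = -3$)
$P{\left(Q \right)} = 21$ ($P{\left(Q \right)} = - 7 \left(0 - 3\right) = \left(-7\right) \left(-3\right) = 21$)
$V{\left(I \right)} = 0$
$L = -286$
$L V{\left(P{\left(Y \right)} \right)} = \left(-286\right) 0 = 0$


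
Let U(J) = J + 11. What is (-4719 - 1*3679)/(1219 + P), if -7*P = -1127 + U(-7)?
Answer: -1729/284 ≈ -6.0880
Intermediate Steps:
U(J) = 11 + J
P = 1123/7 (P = -(-1127 + (11 - 7))/7 = -(-1127 + 4)/7 = -1/7*(-1123) = 1123/7 ≈ 160.43)
(-4719 - 1*3679)/(1219 + P) = (-4719 - 1*3679)/(1219 + 1123/7) = (-4719 - 3679)/(9656/7) = -8398*7/9656 = -1729/284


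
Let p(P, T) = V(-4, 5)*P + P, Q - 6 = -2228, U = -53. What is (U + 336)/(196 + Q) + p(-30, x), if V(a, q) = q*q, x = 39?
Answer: -1580563/2026 ≈ -780.14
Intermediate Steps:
Q = -2222 (Q = 6 - 2228 = -2222)
V(a, q) = q**2
p(P, T) = 26*P (p(P, T) = 5**2*P + P = 25*P + P = 26*P)
(U + 336)/(196 + Q) + p(-30, x) = (-53 + 336)/(196 - 2222) + 26*(-30) = 283/(-2026) - 780 = 283*(-1/2026) - 780 = -283/2026 - 780 = -1580563/2026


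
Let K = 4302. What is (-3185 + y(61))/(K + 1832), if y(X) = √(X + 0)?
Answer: -3185/6134 + √61/6134 ≈ -0.51796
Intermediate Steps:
y(X) = √X
(-3185 + y(61))/(K + 1832) = (-3185 + √61)/(4302 + 1832) = (-3185 + √61)/6134 = (-3185 + √61)*(1/6134) = -3185/6134 + √61/6134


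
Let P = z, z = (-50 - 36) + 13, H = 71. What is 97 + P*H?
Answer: -5086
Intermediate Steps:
z = -73 (z = -86 + 13 = -73)
P = -73
97 + P*H = 97 - 73*71 = 97 - 5183 = -5086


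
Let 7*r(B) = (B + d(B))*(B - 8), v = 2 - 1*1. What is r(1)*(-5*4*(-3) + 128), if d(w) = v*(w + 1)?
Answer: -564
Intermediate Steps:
v = 1 (v = 2 - 1 = 1)
d(w) = 1 + w (d(w) = 1*(w + 1) = 1*(1 + w) = 1 + w)
r(B) = (1 + 2*B)*(-8 + B)/7 (r(B) = ((B + (1 + B))*(B - 8))/7 = ((1 + 2*B)*(-8 + B))/7 = (1 + 2*B)*(-8 + B)/7)
r(1)*(-5*4*(-3) + 128) = (-8/7 - 15/7*1 + (2/7)*1²)*(-5*4*(-3) + 128) = (-8/7 - 15/7 + (2/7)*1)*(-20*(-3) + 128) = (-8/7 - 15/7 + 2/7)*(60 + 128) = -3*188 = -564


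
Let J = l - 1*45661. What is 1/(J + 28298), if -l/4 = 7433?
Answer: -1/47095 ≈ -2.1234e-5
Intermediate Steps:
l = -29732 (l = -4*7433 = -29732)
J = -75393 (J = -29732 - 1*45661 = -29732 - 45661 = -75393)
1/(J + 28298) = 1/(-75393 + 28298) = 1/(-47095) = -1/47095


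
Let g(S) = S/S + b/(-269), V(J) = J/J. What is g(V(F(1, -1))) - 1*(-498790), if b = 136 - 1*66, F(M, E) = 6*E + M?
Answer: 134174709/269 ≈ 4.9879e+5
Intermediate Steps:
F(M, E) = M + 6*E
b = 70 (b = 136 - 66 = 70)
V(J) = 1
g(S) = 199/269 (g(S) = S/S + 70/(-269) = 1 + 70*(-1/269) = 1 - 70/269 = 199/269)
g(V(F(1, -1))) - 1*(-498790) = 199/269 - 1*(-498790) = 199/269 + 498790 = 134174709/269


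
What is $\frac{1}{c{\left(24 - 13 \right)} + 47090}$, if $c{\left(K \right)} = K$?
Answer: $\frac{1}{47101} \approx 2.1231 \cdot 10^{-5}$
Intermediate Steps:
$\frac{1}{c{\left(24 - 13 \right)} + 47090} = \frac{1}{\left(24 - 13\right) + 47090} = \frac{1}{11 + 47090} = \frac{1}{47101}$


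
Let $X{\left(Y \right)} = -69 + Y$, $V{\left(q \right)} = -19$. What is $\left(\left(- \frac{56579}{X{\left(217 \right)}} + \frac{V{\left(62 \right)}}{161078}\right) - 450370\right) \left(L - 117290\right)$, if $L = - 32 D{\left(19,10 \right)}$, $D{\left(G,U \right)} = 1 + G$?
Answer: $\frac{316810957195833555}{5959886} \approx 5.3157 \cdot 10^{10}$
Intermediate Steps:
$L = -640$ ($L = - 32 \left(1 + 19\right) = \left(-32\right) 20 = -640$)
$\left(\left(- \frac{56579}{X{\left(217 \right)}} + \frac{V{\left(62 \right)}}{161078}\right) - 450370\right) \left(L - 117290\right) = \left(\left(- \frac{56579}{-69 + 217} - \frac{19}{161078}\right) - 450370\right) \left(-640 - 117290\right) = \left(\left(- \frac{56579}{148} - \frac{19}{161078}\right) - 450370\right) \left(-117930\right) = \left(- \frac{4556817487}{11919772} - 450370\right) \left(-117930\right) = \left(- \frac{5372864533127}{11919772}\right) \left(-117930\right) = \frac{316810957195833555}{5959886}$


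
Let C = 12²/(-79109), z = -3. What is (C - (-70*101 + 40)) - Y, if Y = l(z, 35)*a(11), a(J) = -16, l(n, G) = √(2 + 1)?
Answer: 556136126/79109 + 16*√3 ≈ 7057.7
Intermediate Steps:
l(n, G) = √3
C = -144/79109 (C = 144*(-1/79109) = -144/79109 ≈ -0.0018203)
Y = -16*√3 (Y = √3*(-16) = -16*√3 ≈ -27.713)
(C - (-70*101 + 40)) - Y = (-144/79109 - (-70*101 + 40)) - (-16)*√3 = (-144/79109 - (-7070 + 40)) + 16*√3 = (-144/79109 - 1*(-7030)) + 16*√3 = (-144/79109 + 7030) + 16*√3 = 556136126/79109 + 16*√3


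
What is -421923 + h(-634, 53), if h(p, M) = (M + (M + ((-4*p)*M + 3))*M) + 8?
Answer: 6704730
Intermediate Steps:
h(p, M) = 8 + M + M*(3 + M - 4*M*p) (h(p, M) = (M + (M + (-4*M*p + 3))*M) + 8 = (M + (M + (3 - 4*M*p))*M) + 8 = (M + (3 + M - 4*M*p)*M) + 8 = (M + M*(3 + M - 4*M*p)) + 8 = 8 + M + M*(3 + M - 4*M*p))
-421923 + h(-634, 53) = -421923 + (8 + 53² + 4*53 - 4*(-634)*53²) = -421923 + (8 + 2809 + 212 - 4*(-634)*2809) = -421923 + (8 + 2809 + 212 + 7123624) = -421923 + 7126653 = 6704730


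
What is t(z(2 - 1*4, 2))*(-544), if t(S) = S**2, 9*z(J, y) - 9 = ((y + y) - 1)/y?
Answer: -6664/9 ≈ -740.44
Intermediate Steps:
z(J, y) = 1 + (-1 + 2*y)/(9*y) (z(J, y) = 1 + (((y + y) - 1)/y)/9 = 1 + ((2*y - 1)/y)/9 = 1 + ((-1 + 2*y)/y)/9 = 1 + (-1 + 2*y)/(9*y))
t(z(2 - 1*4, 2))*(-544) = ((1/9)*(-1 + 11*2)/2)**2*(-544) = ((1/9)*(1/2)*(-1 + 22))**2*(-544) = ((1/9)*(1/2)*21)**2*(-544) = (7/6)**2*(-544) = (49/36)*(-544) = -6664/9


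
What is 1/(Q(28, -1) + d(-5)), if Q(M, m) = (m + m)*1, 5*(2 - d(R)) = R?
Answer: 1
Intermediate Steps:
d(R) = 2 - R/5
Q(M, m) = 2*m (Q(M, m) = (2*m)*1 = 2*m)
1/(Q(28, -1) + d(-5)) = 1/(2*(-1) + (2 - ⅕*(-5))) = 1/(-2 + (2 + 1)) = 1/(-2 + 3) = 1/1 = 1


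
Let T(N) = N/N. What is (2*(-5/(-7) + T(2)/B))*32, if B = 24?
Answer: 1016/21 ≈ 48.381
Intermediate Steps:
T(N) = 1
(2*(-5/(-7) + T(2)/B))*32 = (2*(-5/(-7) + 1/24))*32 = (2*(-5*(-⅐) + 1*(1/24)))*32 = (2*(5/7 + 1/24))*32 = (2*(127/168))*32 = (127/84)*32 = 1016/21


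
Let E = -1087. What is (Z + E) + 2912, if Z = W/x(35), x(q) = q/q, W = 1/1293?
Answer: 2359726/1293 ≈ 1825.0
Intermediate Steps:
W = 1/1293 ≈ 0.00077340
x(q) = 1
Z = 1/1293 (Z = (1/1293)/1 = (1/1293)*1 = 1/1293 ≈ 0.00077340)
(Z + E) + 2912 = (1/1293 - 1087) + 2912 = -1405490/1293 + 2912 = 2359726/1293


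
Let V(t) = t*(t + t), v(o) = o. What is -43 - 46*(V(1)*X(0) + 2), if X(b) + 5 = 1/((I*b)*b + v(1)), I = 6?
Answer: 233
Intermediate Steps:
V(t) = 2*t² (V(t) = t*(2*t) = 2*t²)
X(b) = -5 + 1/(1 + 6*b²) (X(b) = -5 + 1/((6*b)*b + 1) = -5 + 1/(6*b² + 1) = -5 + 1/(1 + 6*b²))
-43 - 46*(V(1)*X(0) + 2) = -43 - 46*((2*1²)*(2*(-2 - 15*0²)/(1 + 6*0²)) + 2) = -43 - 46*((2*1)*(2*(-2 - 15*0)/(1 + 6*0)) + 2) = -43 - 46*(2*(2*(-2 + 0)/(1 + 0)) + 2) = -43 - 46*(2*(2*(-2)/1) + 2) = -43 - 46*(2*(2*1*(-2)) + 2) = -43 - 46*(2*(-4) + 2) = -43 - 46*(-8 + 2) = -43 - 46*(-6) = -43 + 276 = 233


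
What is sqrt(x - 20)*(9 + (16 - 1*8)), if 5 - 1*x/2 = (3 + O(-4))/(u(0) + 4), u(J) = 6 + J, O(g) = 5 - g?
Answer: 17*I*sqrt(310)/5 ≈ 59.863*I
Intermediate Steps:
x = 38/5 (x = 10 - 2*(3 + (5 - 1*(-4)))/((6 + 0) + 4) = 10 - 2*(3 + (5 + 4))/(6 + 4) = 10 - 2*(3 + 9)/10 = 10 - 24/10 = 10 - 2*6/5 = 10 - 12/5 = 38/5 ≈ 7.6000)
sqrt(x - 20)*(9 + (16 - 1*8)) = sqrt(38/5 - 20)*(9 + (16 - 1*8)) = sqrt(-62/5)*(9 + (16 - 8)) = (I*sqrt(310)/5)*(9 + 8) = (I*sqrt(310)/5)*17 = 17*I*sqrt(310)/5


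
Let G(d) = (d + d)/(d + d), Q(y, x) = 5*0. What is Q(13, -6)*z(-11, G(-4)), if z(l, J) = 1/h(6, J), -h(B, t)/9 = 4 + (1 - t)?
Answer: 0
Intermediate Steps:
h(B, t) = -45 + 9*t (h(B, t) = -9*(4 + (1 - t)) = -9*(5 - t) = -45 + 9*t)
Q(y, x) = 0
G(d) = 1 (G(d) = (2*d)/((2*d)) = (2*d)*(1/(2*d)) = 1)
z(l, J) = 1/(-45 + 9*J)
Q(13, -6)*z(-11, G(-4)) = 0*(1/(9*(-5 + 1))) = 0*((⅑)/(-4)) = 0*((⅑)*(-¼)) = 0*(-1/36) = 0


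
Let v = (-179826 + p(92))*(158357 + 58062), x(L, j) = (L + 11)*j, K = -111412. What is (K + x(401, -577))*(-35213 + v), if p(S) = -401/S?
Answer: 312522476739707692/23 ≈ 1.3588e+16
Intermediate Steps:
x(L, j) = j*(11 + L) (x(L, j) = (11 + L)*j = j*(11 + L))
v = -3580520988667/92 (v = (-179826 - 401/92)*(158357 + 58062) = (-179826 - 401*1/92)*216419 = (-179826 - 401/92)*216419 = -16544393/92*216419 = -3580520988667/92 ≈ -3.8919e+10)
(K + x(401, -577))*(-35213 + v) = (-111412 - 577*(11 + 401))*(-35213 - 3580520988667/92) = (-111412 - 577*412)*(-3580524228263/92) = (-111412 - 237724)*(-3580524228263/92) = -349136*(-3580524228263/92) = 312522476739707692/23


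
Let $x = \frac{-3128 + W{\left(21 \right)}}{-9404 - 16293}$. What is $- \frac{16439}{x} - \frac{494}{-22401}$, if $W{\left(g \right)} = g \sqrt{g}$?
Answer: $- \frac{1557895413048298}{11524870017} - \frac{8871092643 \sqrt{21}}{9775123} \approx -1.3934 \cdot 10^{5}$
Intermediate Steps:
$W{\left(g \right)} = g^{\frac{3}{2}}$
$x = \frac{3128}{25697} - \frac{3 \sqrt{21}}{3671}$ ($x = \frac{-3128 + 21^{\frac{3}{2}}}{-9404 - 16293} = \frac{-3128 + 21 \sqrt{21}}{-25697} = \left(-3128 + 21 \sqrt{21}\right) \left(- \frac{1}{25697}\right) = \frac{3128}{25697} - \frac{3 \sqrt{21}}{3671} \approx 0.11798$)
$- \frac{16439}{x} - \frac{494}{-22401} = - \frac{16439}{\frac{3128}{25697} - \frac{3 \sqrt{21}}{3671}} - \frac{494}{-22401} = - \frac{16439}{\frac{3128}{25697} - \frac{3 \sqrt{21}}{3671}} - - \frac{26}{1179} = - \frac{16439}{\frac{3128}{25697} - \frac{3 \sqrt{21}}{3671}} + \frac{26}{1179} = \frac{26}{1179} - \frac{16439}{\frac{3128}{25697} - \frac{3 \sqrt{21}}{3671}}$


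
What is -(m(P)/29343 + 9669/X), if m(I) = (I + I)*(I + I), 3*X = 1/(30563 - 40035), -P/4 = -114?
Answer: 2687371570176/9781 ≈ 2.7475e+8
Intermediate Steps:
P = 456 (P = -4*(-114) = 456)
X = -1/28416 (X = 1/(3*(30563 - 40035)) = (⅓)/(-9472) = (⅓)*(-1/9472) = -1/28416 ≈ -3.5191e-5)
m(I) = 4*I² (m(I) = (2*I)*(2*I) = 4*I²)
-(m(P)/29343 + 9669/X) = -((4*456²)/29343 + 9669/(-1/28416)) = -((4*207936)*(1/29343) + 9669*(-28416)) = -(831744*(1/29343) - 274754304) = -(277248/9781 - 274754304) = -1*(-2687371570176/9781) = 2687371570176/9781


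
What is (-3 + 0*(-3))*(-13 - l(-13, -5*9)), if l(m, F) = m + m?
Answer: -39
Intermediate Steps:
l(m, F) = 2*m
(-3 + 0*(-3))*(-13 - l(-13, -5*9)) = (-3 + 0*(-3))*(-13 - 2*(-13)) = (-3 + 0)*(-13 - 1*(-26)) = -3*(-13 + 26) = -3*13 = -39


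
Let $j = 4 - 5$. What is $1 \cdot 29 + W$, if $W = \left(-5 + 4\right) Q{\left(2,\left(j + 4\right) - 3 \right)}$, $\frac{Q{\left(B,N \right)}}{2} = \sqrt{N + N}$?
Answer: $29$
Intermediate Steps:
$j = -1$ ($j = 4 - 5 = -1$)
$Q{\left(B,N \right)} = 2 \sqrt{2} \sqrt{N}$ ($Q{\left(B,N \right)} = 2 \sqrt{N + N} = 2 \sqrt{2 N} = 2 \sqrt{2} \sqrt{N}$)
$W = 0$ ($W = \left(-5 + 4\right) 2 \sqrt{2} \sqrt{\left(-1 + 4\right) - 3} = - 2 \sqrt{2} \sqrt{3 - 3} = - 2 \sqrt{2} \sqrt{0} = - 2 \sqrt{2} \cdot 0 = \left(-1\right) 0 = 0$)
$1 \cdot 29 + W = 1 \cdot 29 + 0 = 29 + 0 = 29$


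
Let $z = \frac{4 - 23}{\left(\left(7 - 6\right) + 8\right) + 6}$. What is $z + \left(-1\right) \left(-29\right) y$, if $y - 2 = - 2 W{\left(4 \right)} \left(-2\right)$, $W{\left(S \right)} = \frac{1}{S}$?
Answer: $\frac{1286}{15} \approx 85.733$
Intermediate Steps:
$y = 3$ ($y = 2 + - \frac{2}{4} \left(-2\right) = 2 + \left(-2\right) \frac{1}{4} \left(-2\right) = 2 - -1 = 2 + 1 = 3$)
$z = - \frac{19}{15}$ ($z = - \frac{19}{\left(1 + 8\right) + 6} = - \frac{19}{9 + 6} = - \frac{19}{15} \approx -1.2667$)
$z + \left(-1\right) \left(-29\right) y = - \frac{19}{15} + \left(-1\right) \left(-29\right) 3 = - \frac{19}{15} + 29 \cdot 3 = - \frac{19}{15} + 87 = \frac{1286}{15}$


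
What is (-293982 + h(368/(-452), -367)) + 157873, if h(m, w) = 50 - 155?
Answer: -136214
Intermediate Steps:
h(m, w) = -105
(-293982 + h(368/(-452), -367)) + 157873 = (-293982 - 105) + 157873 = -294087 + 157873 = -136214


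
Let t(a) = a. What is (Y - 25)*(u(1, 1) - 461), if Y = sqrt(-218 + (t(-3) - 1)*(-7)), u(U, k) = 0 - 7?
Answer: 11700 - 468*I*sqrt(190) ≈ 11700.0 - 6450.9*I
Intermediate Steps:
u(U, k) = -7
Y = I*sqrt(190) (Y = sqrt(-218 + (-3 - 1)*(-7)) = sqrt(-218 - 4*(-7)) = sqrt(-218 + 28) = sqrt(-190) = I*sqrt(190) ≈ 13.784*I)
(Y - 25)*(u(1, 1) - 461) = (I*sqrt(190) - 25)*(-7 - 461) = (-25 + I*sqrt(190))*(-468) = 11700 - 468*I*sqrt(190)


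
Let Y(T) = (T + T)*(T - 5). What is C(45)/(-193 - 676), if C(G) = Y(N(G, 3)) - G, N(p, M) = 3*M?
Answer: -27/869 ≈ -0.031070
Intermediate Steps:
Y(T) = 2*T*(-5 + T) (Y(T) = (2*T)*(-5 + T) = 2*T*(-5 + T))
C(G) = 72 - G (C(G) = 2*(3*3)*(-5 + 3*3) - G = 2*9*(-5 + 9) - G = 2*9*4 - G = 72 - G)
C(45)/(-193 - 676) = (72 - 1*45)/(-193 - 676) = (72 - 45)/(-869) = -1/869*27 = -27/869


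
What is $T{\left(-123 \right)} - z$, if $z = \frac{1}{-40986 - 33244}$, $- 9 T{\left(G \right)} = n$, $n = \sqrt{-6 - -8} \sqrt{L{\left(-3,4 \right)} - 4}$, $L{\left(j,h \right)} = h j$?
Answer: $\frac{1}{74230} - \frac{4 i \sqrt{2}}{9} \approx 1.3472 \cdot 10^{-5} - 0.62854 i$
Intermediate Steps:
$n = 4 i \sqrt{2}$ ($n = \sqrt{-6 - -8} \sqrt{4 \left(-3\right) - 4} = \sqrt{-6 + 8} \sqrt{-12 - 4} = \sqrt{2} \sqrt{-16} = \sqrt{2} \cdot 4 i = 4 i \sqrt{2} \approx 5.6569 i$)
$T{\left(G \right)} = - \frac{4 i \sqrt{2}}{9}$
$z = - \frac{1}{74230}$ ($z = \frac{1}{-74230} = - \frac{1}{74230} \approx -1.3472 \cdot 10^{-5}$)
$T{\left(-123 \right)} - z = - \frac{4 i \sqrt{2}}{9} - - \frac{1}{74230} = - \frac{4 i \sqrt{2}}{9} + \frac{1}{74230} = \frac{1}{74230} - \frac{4 i \sqrt{2}}{9}$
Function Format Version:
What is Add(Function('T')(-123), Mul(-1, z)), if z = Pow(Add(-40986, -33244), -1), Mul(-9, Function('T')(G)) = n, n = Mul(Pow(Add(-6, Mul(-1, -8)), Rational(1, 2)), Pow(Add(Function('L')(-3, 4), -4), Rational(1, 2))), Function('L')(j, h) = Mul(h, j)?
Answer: Add(Rational(1, 74230), Mul(Rational(-4, 9), I, Pow(2, Rational(1, 2)))) ≈ Add(1.3472e-5, Mul(-0.62854, I))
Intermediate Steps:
n = Mul(4, I, Pow(2, Rational(1, 2))) (n = Mul(Pow(Add(-6, Mul(-1, -8)), Rational(1, 2)), Pow(Add(Mul(4, -3), -4), Rational(1, 2))) = Mul(Pow(Add(-6, 8), Rational(1, 2)), Pow(Add(-12, -4), Rational(1, 2))) = Mul(Pow(2, Rational(1, 2)), Pow(-16, Rational(1, 2))) = Mul(Pow(2, Rational(1, 2)), Mul(4, I)) = Mul(4, I, Pow(2, Rational(1, 2))) ≈ Mul(5.6569, I))
Function('T')(G) = Mul(Rational(-4, 9), I, Pow(2, Rational(1, 2))) (Function('T')(G) = Mul(Rational(-1, 9), Mul(4, I, Pow(2, Rational(1, 2)))) = Mul(Rational(-4, 9), I, Pow(2, Rational(1, 2))))
z = Rational(-1, 74230) (z = Pow(-74230, -1) = Rational(-1, 74230) ≈ -1.3472e-5)
Add(Function('T')(-123), Mul(-1, z)) = Add(Mul(Rational(-4, 9), I, Pow(2, Rational(1, 2))), Mul(-1, Rational(-1, 74230))) = Add(Mul(Rational(-4, 9), I, Pow(2, Rational(1, 2))), Rational(1, 74230)) = Add(Rational(1, 74230), Mul(Rational(-4, 9), I, Pow(2, Rational(1, 2))))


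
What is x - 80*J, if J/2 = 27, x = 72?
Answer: -4248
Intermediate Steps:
J = 54 (J = 2*27 = 54)
x - 80*J = 72 - 80*54 = 72 - 4320 = -4248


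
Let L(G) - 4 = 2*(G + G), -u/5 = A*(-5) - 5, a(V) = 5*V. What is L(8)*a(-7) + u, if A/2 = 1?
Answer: -1185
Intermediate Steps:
A = 2 (A = 2*1 = 2)
u = 75 (u = -5*(2*(-5) - 5) = -5*(-10 - 5) = -5*(-15) = 75)
L(G) = 4 + 4*G (L(G) = 4 + 2*(G + G) = 4 + 2*(2*G) = 4 + 4*G)
L(8)*a(-7) + u = (4 + 4*8)*(5*(-7)) + 75 = (4 + 32)*(-35) + 75 = 36*(-35) + 75 = -1260 + 75 = -1185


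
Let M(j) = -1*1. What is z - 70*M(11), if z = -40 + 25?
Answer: 55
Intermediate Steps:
z = -15
M(j) = -1
z - 70*M(11) = -15 - 70*(-1) = -15 + 70 = 55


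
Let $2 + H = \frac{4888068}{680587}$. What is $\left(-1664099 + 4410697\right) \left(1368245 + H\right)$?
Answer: $\frac{2557668550848365982}{680587} \approx 3.758 \cdot 10^{12}$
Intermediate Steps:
$H = \frac{3526894}{680587}$ ($H = -2 + \frac{4888068}{680587} = \frac{3526894}{680587} \approx 5.1821$)
$\left(-1664099 + 4410697\right) \left(1368245 + H\right) = \left(-1664099 + 4410697\right) \left(1368245 + \frac{3526894}{680587}\right) = 2746598 \cdot \frac{931213286709}{680587} = \frac{2557668550848365982}{680587}$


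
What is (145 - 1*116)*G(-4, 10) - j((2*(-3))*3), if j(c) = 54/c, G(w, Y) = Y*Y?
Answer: 2903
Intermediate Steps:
G(w, Y) = Y²
(145 - 1*116)*G(-4, 10) - j((2*(-3))*3) = (145 - 1*116)*10² - 54/((2*(-3))*3) = (145 - 116)*100 - 54/((-6*3)) = 29*100 - 54/(-18) = 2900 - 54*(-1)/18 = 2900 - 1*(-3) = 2900 + 3 = 2903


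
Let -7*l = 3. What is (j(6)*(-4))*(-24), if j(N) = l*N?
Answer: -1728/7 ≈ -246.86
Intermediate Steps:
l = -3/7 (l = -1/7*3 = -3/7 ≈ -0.42857)
j(N) = -3*N/7
(j(6)*(-4))*(-24) = (-3/7*6*(-4))*(-24) = -18/7*(-4)*(-24) = (72/7)*(-24) = -1728/7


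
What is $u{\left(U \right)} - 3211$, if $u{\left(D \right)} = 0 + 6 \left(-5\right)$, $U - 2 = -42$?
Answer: $-3241$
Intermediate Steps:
$U = -40$ ($U = 2 - 42 = -40$)
$u{\left(D \right)} = -30$ ($u{\left(D \right)} = 0 - 30 = -30$)
$u{\left(U \right)} - 3211 = -30 - 3211 = -3241$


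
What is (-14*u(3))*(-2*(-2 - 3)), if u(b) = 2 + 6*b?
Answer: -2800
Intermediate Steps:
(-14*u(3))*(-2*(-2 - 3)) = (-14*(2 + 6*3))*(-2*(-2 - 3)) = (-14*(2 + 18))*(-2*(-5)) = -14*20*10 = -280*10 = -2800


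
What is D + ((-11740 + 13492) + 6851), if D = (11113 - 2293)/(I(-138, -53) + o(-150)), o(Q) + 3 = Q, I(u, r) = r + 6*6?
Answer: 145369/17 ≈ 8551.1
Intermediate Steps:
I(u, r) = 36 + r (I(u, r) = r + 36 = 36 + r)
o(Q) = -3 + Q
D = -882/17 (D = (11113 - 2293)/((36 - 53) + (-3 - 150)) = 8820/(-17 - 153) = 8820/(-170) = 8820*(-1/170) = -882/17 ≈ -51.882)
D + ((-11740 + 13492) + 6851) = -882/17 + ((-11740 + 13492) + 6851) = -882/17 + (1752 + 6851) = -882/17 + 8603 = 145369/17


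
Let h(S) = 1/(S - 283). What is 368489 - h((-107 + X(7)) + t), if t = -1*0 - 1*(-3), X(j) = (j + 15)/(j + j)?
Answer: 994183329/2698 ≈ 3.6849e+5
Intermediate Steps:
X(j) = (15 + j)/(2*j) (X(j) = (15 + j)/((2*j)) = (15 + j)*(1/(2*j)) = (15 + j)/(2*j))
t = 3 (t = 0 + 3 = 3)
h(S) = 1/(-283 + S)
368489 - h((-107 + X(7)) + t) = 368489 - 1/(-283 + ((-107 + (½)*(15 + 7)/7) + 3)) = 368489 - 1/(-283 + ((-107 + (½)*(⅐)*22) + 3)) = 368489 - 1/(-283 + ((-107 + 11/7) + 3)) = 368489 - 1/(-283 + (-738/7 + 3)) = 368489 - 1/(-283 - 717/7) = 368489 - 1/(-2698/7) = 368489 - 1*(-7/2698) = 368489 + 7/2698 = 994183329/2698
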